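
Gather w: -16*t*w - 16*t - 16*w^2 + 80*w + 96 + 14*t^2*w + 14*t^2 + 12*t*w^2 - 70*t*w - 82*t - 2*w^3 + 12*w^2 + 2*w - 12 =14*t^2 - 98*t - 2*w^3 + w^2*(12*t - 4) + w*(14*t^2 - 86*t + 82) + 84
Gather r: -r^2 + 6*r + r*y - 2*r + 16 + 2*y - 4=-r^2 + r*(y + 4) + 2*y + 12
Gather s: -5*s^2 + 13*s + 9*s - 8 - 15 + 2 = -5*s^2 + 22*s - 21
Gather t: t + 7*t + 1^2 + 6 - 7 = 8*t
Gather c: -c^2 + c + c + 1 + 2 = -c^2 + 2*c + 3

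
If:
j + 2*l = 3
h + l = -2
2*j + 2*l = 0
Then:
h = -5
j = -3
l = 3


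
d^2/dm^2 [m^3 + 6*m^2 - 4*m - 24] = 6*m + 12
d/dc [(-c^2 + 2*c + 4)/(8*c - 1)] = 2*(-4*c^2 + c - 17)/(64*c^2 - 16*c + 1)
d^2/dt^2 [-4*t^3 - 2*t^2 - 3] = -24*t - 4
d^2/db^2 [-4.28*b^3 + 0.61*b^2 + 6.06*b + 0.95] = 1.22 - 25.68*b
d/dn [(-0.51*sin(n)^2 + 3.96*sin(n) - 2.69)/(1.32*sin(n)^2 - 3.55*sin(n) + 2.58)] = (-3.4167*sin(n)^2 + 4.47*sin(n) + 0.667300000000001)*cos(n)/(1.7424*sin(n)^4 - 9.372*sin(n)^3 + 19.4137*sin(n)^2 - 18.318*sin(n) + 6.6564)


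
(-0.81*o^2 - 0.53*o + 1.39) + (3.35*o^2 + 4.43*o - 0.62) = 2.54*o^2 + 3.9*o + 0.77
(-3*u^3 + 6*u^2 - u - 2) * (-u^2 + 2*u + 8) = 3*u^5 - 12*u^4 - 11*u^3 + 48*u^2 - 12*u - 16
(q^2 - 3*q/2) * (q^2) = q^4 - 3*q^3/2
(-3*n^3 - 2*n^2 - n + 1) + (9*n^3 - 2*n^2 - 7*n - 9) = 6*n^3 - 4*n^2 - 8*n - 8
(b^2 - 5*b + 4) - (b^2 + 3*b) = 4 - 8*b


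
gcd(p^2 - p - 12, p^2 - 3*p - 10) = 1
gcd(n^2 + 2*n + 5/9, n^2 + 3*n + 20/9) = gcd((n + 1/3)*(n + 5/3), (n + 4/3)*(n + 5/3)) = n + 5/3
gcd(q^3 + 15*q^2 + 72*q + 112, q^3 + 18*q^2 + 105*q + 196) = q^2 + 11*q + 28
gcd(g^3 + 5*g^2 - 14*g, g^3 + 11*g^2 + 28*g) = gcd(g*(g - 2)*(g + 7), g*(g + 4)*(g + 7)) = g^2 + 7*g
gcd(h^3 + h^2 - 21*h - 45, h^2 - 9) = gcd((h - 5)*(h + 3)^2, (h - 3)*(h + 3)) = h + 3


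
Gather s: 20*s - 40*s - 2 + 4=2 - 20*s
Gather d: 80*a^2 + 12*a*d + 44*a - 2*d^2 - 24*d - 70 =80*a^2 + 44*a - 2*d^2 + d*(12*a - 24) - 70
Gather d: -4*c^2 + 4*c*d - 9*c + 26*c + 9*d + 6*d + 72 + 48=-4*c^2 + 17*c + d*(4*c + 15) + 120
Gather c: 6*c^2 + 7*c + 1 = 6*c^2 + 7*c + 1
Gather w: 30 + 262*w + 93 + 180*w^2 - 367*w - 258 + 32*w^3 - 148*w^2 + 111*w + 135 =32*w^3 + 32*w^2 + 6*w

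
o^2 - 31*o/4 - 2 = (o - 8)*(o + 1/4)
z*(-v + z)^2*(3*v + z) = 3*v^3*z - 5*v^2*z^2 + v*z^3 + z^4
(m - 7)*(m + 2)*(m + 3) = m^3 - 2*m^2 - 29*m - 42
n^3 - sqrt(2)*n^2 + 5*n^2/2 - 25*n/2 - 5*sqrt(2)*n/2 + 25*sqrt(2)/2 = (n - 5/2)*(n + 5)*(n - sqrt(2))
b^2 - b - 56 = (b - 8)*(b + 7)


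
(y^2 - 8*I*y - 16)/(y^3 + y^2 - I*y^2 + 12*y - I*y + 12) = (y - 4*I)/(y^2 + y*(1 + 3*I) + 3*I)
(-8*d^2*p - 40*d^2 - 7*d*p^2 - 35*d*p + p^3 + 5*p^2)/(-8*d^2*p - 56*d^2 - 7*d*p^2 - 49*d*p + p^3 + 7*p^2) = (p + 5)/(p + 7)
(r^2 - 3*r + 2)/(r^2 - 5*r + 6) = (r - 1)/(r - 3)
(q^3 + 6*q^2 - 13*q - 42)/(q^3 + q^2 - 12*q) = (q^2 + 9*q + 14)/(q*(q + 4))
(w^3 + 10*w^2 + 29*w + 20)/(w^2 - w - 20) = (w^2 + 6*w + 5)/(w - 5)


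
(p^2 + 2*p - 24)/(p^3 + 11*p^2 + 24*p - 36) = (p - 4)/(p^2 + 5*p - 6)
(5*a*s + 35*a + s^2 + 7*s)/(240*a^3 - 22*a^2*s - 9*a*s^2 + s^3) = (s + 7)/(48*a^2 - 14*a*s + s^2)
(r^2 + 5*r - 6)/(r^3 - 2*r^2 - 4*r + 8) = (r^2 + 5*r - 6)/(r^3 - 2*r^2 - 4*r + 8)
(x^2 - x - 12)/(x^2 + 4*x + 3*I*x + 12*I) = (x^2 - x - 12)/(x^2 + x*(4 + 3*I) + 12*I)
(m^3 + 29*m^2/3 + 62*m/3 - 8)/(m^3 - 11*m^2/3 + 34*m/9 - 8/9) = 3*(m^2 + 10*m + 24)/(3*m^2 - 10*m + 8)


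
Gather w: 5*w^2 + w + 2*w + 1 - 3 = 5*w^2 + 3*w - 2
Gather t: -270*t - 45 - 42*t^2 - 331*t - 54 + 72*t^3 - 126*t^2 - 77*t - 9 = 72*t^3 - 168*t^2 - 678*t - 108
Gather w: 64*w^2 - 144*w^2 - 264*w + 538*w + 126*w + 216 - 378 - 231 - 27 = -80*w^2 + 400*w - 420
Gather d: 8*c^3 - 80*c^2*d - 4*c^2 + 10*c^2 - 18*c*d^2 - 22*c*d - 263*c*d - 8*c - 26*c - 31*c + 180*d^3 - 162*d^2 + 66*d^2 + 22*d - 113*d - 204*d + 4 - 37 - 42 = 8*c^3 + 6*c^2 - 65*c + 180*d^3 + d^2*(-18*c - 96) + d*(-80*c^2 - 285*c - 295) - 75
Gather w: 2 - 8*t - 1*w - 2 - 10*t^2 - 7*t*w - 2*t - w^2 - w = -10*t^2 - 10*t - w^2 + w*(-7*t - 2)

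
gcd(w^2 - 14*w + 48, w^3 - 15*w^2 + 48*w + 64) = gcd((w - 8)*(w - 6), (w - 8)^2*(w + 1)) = w - 8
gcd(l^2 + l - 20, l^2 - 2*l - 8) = l - 4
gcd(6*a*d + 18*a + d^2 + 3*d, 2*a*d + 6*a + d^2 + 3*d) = d + 3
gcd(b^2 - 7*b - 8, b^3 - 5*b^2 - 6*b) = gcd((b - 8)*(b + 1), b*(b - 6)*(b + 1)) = b + 1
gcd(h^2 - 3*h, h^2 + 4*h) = h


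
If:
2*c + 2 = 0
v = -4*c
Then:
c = -1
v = 4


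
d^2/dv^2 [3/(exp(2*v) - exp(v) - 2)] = 3*((1 - 4*exp(v))*(-exp(2*v) + exp(v) + 2) - 2*(2*exp(v) - 1)^2*exp(v))*exp(v)/(-exp(2*v) + exp(v) + 2)^3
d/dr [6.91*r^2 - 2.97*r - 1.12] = 13.82*r - 2.97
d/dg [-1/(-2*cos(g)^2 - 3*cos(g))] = (4*cos(g) + 3)*sin(g)/((2*cos(g) + 3)^2*cos(g)^2)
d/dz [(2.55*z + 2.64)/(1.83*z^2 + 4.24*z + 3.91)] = (4.6665*z^2 + 10.812*z - (2.55*z + 2.64)*(3.66*z + 4.24) + 9.9705)/(1.83*z^2 + 4.24*z + 3.91)^2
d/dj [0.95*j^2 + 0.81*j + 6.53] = 1.9*j + 0.81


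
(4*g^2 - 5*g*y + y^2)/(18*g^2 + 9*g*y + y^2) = (4*g^2 - 5*g*y + y^2)/(18*g^2 + 9*g*y + y^2)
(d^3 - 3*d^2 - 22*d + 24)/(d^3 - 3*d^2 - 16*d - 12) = (d^2 + 3*d - 4)/(d^2 + 3*d + 2)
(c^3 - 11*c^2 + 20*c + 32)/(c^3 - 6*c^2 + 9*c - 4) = (c^2 - 7*c - 8)/(c^2 - 2*c + 1)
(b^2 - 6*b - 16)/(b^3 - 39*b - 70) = (b - 8)/(b^2 - 2*b - 35)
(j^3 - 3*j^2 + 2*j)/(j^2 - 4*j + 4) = j*(j - 1)/(j - 2)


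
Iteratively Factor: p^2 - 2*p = (p)*(p - 2)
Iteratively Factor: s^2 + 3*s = (s)*(s + 3)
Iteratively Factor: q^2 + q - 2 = (q + 2)*(q - 1)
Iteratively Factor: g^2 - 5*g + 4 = (g - 4)*(g - 1)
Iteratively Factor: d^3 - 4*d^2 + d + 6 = (d - 2)*(d^2 - 2*d - 3) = (d - 2)*(d + 1)*(d - 3)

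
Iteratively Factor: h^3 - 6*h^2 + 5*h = (h)*(h^2 - 6*h + 5) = h*(h - 1)*(h - 5)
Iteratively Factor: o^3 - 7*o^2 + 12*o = (o)*(o^2 - 7*o + 12) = o*(o - 4)*(o - 3)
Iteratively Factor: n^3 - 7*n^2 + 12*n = (n - 4)*(n^2 - 3*n) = (n - 4)*(n - 3)*(n)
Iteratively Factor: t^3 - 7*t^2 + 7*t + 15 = (t - 5)*(t^2 - 2*t - 3) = (t - 5)*(t + 1)*(t - 3)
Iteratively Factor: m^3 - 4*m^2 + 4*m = (m - 2)*(m^2 - 2*m) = m*(m - 2)*(m - 2)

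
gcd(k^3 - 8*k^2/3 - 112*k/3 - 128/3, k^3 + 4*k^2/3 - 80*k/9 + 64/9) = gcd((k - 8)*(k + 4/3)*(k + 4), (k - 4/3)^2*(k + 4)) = k + 4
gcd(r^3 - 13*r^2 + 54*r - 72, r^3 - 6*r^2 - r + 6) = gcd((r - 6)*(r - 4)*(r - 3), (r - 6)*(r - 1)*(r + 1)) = r - 6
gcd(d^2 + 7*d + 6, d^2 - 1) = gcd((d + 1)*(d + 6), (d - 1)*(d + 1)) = d + 1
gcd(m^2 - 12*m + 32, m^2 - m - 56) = m - 8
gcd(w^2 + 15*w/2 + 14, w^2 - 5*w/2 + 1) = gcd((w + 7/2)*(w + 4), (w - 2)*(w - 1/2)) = 1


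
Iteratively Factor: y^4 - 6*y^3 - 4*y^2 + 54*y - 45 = (y + 3)*(y^3 - 9*y^2 + 23*y - 15) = (y - 3)*(y + 3)*(y^2 - 6*y + 5) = (y - 3)*(y - 1)*(y + 3)*(y - 5)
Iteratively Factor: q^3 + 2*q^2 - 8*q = (q - 2)*(q^2 + 4*q) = q*(q - 2)*(q + 4)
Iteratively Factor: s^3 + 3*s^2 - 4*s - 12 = (s - 2)*(s^2 + 5*s + 6) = (s - 2)*(s + 2)*(s + 3)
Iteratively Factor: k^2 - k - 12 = (k - 4)*(k + 3)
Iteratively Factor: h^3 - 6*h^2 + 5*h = (h - 1)*(h^2 - 5*h) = h*(h - 1)*(h - 5)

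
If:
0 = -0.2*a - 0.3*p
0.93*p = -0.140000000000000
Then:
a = 0.23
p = -0.15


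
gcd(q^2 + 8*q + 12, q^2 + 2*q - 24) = q + 6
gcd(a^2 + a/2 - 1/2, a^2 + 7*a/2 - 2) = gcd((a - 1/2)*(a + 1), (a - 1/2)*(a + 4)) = a - 1/2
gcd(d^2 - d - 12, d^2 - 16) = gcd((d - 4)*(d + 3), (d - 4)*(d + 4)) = d - 4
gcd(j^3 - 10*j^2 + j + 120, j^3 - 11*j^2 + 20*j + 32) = j - 8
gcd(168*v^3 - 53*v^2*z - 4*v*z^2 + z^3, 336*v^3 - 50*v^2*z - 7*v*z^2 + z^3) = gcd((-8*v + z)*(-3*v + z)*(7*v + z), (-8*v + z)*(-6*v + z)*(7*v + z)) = -56*v^2 - v*z + z^2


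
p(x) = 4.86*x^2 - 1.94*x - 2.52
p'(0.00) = -1.94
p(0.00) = -2.52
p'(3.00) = 27.22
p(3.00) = 35.40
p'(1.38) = 11.47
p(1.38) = 4.06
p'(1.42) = 11.86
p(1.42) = 4.52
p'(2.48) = 22.17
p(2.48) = 22.56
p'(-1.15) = -13.12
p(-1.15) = 6.14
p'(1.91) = 16.63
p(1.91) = 11.50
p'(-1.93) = -20.70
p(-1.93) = 19.33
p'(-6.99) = -69.88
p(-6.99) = 248.50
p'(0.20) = 0.00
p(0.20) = -2.71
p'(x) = 9.72*x - 1.94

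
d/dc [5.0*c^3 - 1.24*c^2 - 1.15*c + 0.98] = 15.0*c^2 - 2.48*c - 1.15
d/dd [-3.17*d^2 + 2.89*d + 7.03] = 2.89 - 6.34*d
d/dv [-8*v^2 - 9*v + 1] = -16*v - 9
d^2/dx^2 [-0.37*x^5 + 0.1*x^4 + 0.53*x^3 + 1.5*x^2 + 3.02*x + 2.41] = -7.4*x^3 + 1.2*x^2 + 3.18*x + 3.0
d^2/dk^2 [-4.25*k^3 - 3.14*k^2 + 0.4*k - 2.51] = -25.5*k - 6.28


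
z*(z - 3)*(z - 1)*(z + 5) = z^4 + z^3 - 17*z^2 + 15*z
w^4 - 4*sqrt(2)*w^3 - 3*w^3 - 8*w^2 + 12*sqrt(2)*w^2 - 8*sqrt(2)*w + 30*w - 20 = (w - 2)*(w - 1)*(w - 5*sqrt(2))*(w + sqrt(2))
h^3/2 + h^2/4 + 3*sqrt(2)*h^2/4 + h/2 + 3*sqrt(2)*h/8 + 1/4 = (h/2 + sqrt(2)/2)*(h + 1/2)*(h + sqrt(2)/2)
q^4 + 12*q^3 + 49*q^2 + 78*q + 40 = (q + 1)*(q + 2)*(q + 4)*(q + 5)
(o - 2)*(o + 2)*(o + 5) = o^3 + 5*o^2 - 4*o - 20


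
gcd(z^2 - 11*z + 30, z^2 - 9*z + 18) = z - 6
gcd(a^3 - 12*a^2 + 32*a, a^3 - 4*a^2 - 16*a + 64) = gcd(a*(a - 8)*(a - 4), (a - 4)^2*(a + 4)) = a - 4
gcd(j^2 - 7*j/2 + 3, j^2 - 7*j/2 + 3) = j^2 - 7*j/2 + 3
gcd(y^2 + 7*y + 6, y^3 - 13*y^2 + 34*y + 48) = y + 1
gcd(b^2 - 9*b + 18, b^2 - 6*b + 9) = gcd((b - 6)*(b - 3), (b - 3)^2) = b - 3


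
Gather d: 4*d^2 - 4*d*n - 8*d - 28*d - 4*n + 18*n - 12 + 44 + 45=4*d^2 + d*(-4*n - 36) + 14*n + 77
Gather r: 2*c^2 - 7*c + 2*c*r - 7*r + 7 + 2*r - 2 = 2*c^2 - 7*c + r*(2*c - 5) + 5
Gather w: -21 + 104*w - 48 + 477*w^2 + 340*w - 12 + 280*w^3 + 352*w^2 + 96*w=280*w^3 + 829*w^2 + 540*w - 81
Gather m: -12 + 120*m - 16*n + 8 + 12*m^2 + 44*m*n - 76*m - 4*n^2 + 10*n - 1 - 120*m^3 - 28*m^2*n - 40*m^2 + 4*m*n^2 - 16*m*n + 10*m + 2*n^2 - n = -120*m^3 + m^2*(-28*n - 28) + m*(4*n^2 + 28*n + 54) - 2*n^2 - 7*n - 5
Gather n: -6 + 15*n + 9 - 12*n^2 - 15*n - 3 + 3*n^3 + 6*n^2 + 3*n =3*n^3 - 6*n^2 + 3*n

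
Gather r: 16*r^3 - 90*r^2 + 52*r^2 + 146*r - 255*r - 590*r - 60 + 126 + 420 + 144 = 16*r^3 - 38*r^2 - 699*r + 630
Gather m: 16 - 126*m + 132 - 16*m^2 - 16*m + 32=-16*m^2 - 142*m + 180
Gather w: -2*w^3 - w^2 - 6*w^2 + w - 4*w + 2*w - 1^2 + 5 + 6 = -2*w^3 - 7*w^2 - w + 10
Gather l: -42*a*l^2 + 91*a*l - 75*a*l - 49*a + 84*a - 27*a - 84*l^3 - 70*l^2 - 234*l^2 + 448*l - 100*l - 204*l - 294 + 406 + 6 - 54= 8*a - 84*l^3 + l^2*(-42*a - 304) + l*(16*a + 144) + 64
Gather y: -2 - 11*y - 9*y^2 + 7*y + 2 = -9*y^2 - 4*y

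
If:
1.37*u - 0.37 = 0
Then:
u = 0.27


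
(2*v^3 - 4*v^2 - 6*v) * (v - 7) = 2*v^4 - 18*v^3 + 22*v^2 + 42*v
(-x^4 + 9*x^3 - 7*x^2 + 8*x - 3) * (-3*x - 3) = 3*x^5 - 24*x^4 - 6*x^3 - 3*x^2 - 15*x + 9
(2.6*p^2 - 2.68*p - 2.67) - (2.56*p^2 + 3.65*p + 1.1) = 0.04*p^2 - 6.33*p - 3.77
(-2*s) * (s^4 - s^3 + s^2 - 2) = -2*s^5 + 2*s^4 - 2*s^3 + 4*s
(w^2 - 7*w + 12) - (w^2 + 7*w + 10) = 2 - 14*w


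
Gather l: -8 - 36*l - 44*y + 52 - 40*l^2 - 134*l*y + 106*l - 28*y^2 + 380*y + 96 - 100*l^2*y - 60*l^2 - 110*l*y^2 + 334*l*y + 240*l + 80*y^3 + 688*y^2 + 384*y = l^2*(-100*y - 100) + l*(-110*y^2 + 200*y + 310) + 80*y^3 + 660*y^2 + 720*y + 140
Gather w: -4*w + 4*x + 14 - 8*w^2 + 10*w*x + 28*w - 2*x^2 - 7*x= -8*w^2 + w*(10*x + 24) - 2*x^2 - 3*x + 14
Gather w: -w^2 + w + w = -w^2 + 2*w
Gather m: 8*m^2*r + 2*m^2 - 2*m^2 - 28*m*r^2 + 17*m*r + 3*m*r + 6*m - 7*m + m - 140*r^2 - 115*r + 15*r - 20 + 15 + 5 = 8*m^2*r + m*(-28*r^2 + 20*r) - 140*r^2 - 100*r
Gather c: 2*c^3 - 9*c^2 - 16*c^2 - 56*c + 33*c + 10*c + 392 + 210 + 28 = 2*c^3 - 25*c^2 - 13*c + 630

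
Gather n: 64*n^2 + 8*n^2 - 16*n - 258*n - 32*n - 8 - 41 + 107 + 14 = 72*n^2 - 306*n + 72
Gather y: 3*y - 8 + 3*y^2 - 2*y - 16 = 3*y^2 + y - 24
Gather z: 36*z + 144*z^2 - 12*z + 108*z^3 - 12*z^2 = 108*z^3 + 132*z^2 + 24*z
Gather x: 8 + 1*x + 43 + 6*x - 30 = 7*x + 21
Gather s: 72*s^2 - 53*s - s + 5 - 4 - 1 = 72*s^2 - 54*s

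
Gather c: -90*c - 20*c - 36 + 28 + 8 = -110*c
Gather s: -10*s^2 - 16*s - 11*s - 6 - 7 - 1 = -10*s^2 - 27*s - 14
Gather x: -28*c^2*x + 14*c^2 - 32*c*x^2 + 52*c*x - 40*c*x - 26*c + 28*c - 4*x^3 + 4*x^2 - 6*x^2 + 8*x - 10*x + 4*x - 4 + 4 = 14*c^2 + 2*c - 4*x^3 + x^2*(-32*c - 2) + x*(-28*c^2 + 12*c + 2)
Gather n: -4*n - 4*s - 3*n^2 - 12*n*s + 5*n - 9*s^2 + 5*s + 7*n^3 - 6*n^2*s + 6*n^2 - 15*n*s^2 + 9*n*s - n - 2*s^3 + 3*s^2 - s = 7*n^3 + n^2*(3 - 6*s) + n*(-15*s^2 - 3*s) - 2*s^3 - 6*s^2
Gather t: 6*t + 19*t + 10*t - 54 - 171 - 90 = 35*t - 315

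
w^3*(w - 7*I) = w^4 - 7*I*w^3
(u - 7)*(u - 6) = u^2 - 13*u + 42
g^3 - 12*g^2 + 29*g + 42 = (g - 7)*(g - 6)*(g + 1)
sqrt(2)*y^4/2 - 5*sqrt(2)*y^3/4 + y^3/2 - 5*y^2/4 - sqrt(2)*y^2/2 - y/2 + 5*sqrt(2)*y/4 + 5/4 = (y - 5/2)*(y - 1)*(y + 1)*(sqrt(2)*y/2 + 1/2)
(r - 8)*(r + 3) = r^2 - 5*r - 24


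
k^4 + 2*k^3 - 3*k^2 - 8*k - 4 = (k - 2)*(k + 1)^2*(k + 2)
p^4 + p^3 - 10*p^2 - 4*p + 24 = (p - 2)^2*(p + 2)*(p + 3)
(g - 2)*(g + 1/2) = g^2 - 3*g/2 - 1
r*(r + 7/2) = r^2 + 7*r/2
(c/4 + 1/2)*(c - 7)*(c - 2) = c^3/4 - 7*c^2/4 - c + 7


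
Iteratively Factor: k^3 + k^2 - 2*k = (k)*(k^2 + k - 2) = k*(k + 2)*(k - 1)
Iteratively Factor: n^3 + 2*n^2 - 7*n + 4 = (n - 1)*(n^2 + 3*n - 4) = (n - 1)*(n + 4)*(n - 1)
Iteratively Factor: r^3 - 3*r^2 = (r)*(r^2 - 3*r) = r*(r - 3)*(r)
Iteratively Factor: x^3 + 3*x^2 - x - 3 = (x + 3)*(x^2 - 1) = (x + 1)*(x + 3)*(x - 1)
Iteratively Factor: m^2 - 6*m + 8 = (m - 4)*(m - 2)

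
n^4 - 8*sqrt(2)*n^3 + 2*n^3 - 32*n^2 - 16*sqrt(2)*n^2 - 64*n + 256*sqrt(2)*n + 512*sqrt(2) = (n + 2)*(n - 8*sqrt(2))*(n - 4*sqrt(2))*(n + 4*sqrt(2))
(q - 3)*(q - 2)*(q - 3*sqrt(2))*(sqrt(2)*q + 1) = sqrt(2)*q^4 - 5*sqrt(2)*q^3 - 5*q^3 + 3*sqrt(2)*q^2 + 25*q^2 - 30*q + 15*sqrt(2)*q - 18*sqrt(2)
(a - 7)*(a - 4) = a^2 - 11*a + 28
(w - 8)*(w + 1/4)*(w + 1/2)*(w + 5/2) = w^4 - 19*w^3/4 - 24*w^2 - 251*w/16 - 5/2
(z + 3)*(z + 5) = z^2 + 8*z + 15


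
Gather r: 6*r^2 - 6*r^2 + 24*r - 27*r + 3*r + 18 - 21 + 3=0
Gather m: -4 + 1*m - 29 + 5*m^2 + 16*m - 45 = 5*m^2 + 17*m - 78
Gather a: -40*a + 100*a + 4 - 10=60*a - 6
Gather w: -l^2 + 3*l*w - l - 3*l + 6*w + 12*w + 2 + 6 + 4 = -l^2 - 4*l + w*(3*l + 18) + 12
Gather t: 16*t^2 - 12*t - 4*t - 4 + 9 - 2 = 16*t^2 - 16*t + 3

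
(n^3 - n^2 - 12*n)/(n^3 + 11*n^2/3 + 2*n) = 3*(n - 4)/(3*n + 2)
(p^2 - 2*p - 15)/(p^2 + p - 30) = (p + 3)/(p + 6)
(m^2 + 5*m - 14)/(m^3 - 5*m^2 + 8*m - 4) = (m + 7)/(m^2 - 3*m + 2)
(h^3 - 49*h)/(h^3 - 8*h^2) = (h^2 - 49)/(h*(h - 8))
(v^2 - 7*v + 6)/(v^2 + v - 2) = (v - 6)/(v + 2)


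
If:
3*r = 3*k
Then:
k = r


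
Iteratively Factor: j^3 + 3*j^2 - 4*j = (j + 4)*(j^2 - j) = j*(j + 4)*(j - 1)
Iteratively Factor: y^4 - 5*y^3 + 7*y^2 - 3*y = (y - 1)*(y^3 - 4*y^2 + 3*y) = (y - 1)^2*(y^2 - 3*y) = (y - 3)*(y - 1)^2*(y)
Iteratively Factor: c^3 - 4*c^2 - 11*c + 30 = (c - 5)*(c^2 + c - 6) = (c - 5)*(c - 2)*(c + 3)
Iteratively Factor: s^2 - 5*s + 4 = (s - 1)*(s - 4)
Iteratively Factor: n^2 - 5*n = (n - 5)*(n)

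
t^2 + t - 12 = (t - 3)*(t + 4)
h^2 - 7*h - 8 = (h - 8)*(h + 1)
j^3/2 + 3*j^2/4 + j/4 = j*(j/2 + 1/2)*(j + 1/2)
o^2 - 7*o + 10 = (o - 5)*(o - 2)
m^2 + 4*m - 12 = (m - 2)*(m + 6)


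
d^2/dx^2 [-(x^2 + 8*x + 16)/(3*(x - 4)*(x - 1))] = 2*(-13*x^3 - 36*x^2 + 336*x - 512)/(3*(x^6 - 15*x^5 + 87*x^4 - 245*x^3 + 348*x^2 - 240*x + 64))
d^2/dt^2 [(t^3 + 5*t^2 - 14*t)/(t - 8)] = 2*(t^3 - 24*t^2 + 192*t + 208)/(t^3 - 24*t^2 + 192*t - 512)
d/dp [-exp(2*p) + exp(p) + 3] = (1 - 2*exp(p))*exp(p)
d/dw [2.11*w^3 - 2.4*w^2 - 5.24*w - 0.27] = 6.33*w^2 - 4.8*w - 5.24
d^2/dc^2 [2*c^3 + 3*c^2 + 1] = 12*c + 6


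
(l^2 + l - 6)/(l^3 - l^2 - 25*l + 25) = (l^2 + l - 6)/(l^3 - l^2 - 25*l + 25)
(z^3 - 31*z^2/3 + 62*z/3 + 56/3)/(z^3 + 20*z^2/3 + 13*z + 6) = (z^2 - 11*z + 28)/(z^2 + 6*z + 9)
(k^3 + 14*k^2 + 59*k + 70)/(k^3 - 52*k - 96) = (k^2 + 12*k + 35)/(k^2 - 2*k - 48)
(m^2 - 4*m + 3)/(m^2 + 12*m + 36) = (m^2 - 4*m + 3)/(m^2 + 12*m + 36)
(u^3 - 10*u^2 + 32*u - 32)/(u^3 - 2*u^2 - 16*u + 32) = (u - 4)/(u + 4)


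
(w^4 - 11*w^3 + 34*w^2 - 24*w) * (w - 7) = w^5 - 18*w^4 + 111*w^3 - 262*w^2 + 168*w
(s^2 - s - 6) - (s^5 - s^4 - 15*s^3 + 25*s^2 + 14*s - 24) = -s^5 + s^4 + 15*s^3 - 24*s^2 - 15*s + 18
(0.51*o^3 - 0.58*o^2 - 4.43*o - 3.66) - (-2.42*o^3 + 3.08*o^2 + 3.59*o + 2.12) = 2.93*o^3 - 3.66*o^2 - 8.02*o - 5.78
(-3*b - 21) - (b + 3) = -4*b - 24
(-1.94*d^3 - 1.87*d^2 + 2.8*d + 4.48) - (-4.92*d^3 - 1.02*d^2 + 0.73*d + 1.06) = 2.98*d^3 - 0.85*d^2 + 2.07*d + 3.42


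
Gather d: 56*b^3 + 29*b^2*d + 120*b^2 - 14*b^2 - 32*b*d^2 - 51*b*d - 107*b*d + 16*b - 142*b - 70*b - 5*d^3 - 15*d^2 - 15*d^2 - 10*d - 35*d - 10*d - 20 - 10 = 56*b^3 + 106*b^2 - 196*b - 5*d^3 + d^2*(-32*b - 30) + d*(29*b^2 - 158*b - 55) - 30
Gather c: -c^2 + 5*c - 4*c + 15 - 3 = -c^2 + c + 12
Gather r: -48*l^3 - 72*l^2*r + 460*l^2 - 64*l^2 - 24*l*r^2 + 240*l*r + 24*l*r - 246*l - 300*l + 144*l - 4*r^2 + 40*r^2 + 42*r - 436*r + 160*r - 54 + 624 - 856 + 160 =-48*l^3 + 396*l^2 - 402*l + r^2*(36 - 24*l) + r*(-72*l^2 + 264*l - 234) - 126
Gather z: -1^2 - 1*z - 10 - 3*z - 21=-4*z - 32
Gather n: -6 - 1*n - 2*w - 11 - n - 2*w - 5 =-2*n - 4*w - 22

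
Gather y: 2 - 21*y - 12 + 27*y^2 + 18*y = 27*y^2 - 3*y - 10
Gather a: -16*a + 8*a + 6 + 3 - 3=6 - 8*a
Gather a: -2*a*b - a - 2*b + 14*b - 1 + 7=a*(-2*b - 1) + 12*b + 6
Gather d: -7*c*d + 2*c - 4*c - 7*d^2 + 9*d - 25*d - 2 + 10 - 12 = -2*c - 7*d^2 + d*(-7*c - 16) - 4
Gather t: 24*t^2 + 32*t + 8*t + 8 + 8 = 24*t^2 + 40*t + 16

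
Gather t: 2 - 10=-8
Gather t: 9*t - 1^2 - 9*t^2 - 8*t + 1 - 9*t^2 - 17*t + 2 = -18*t^2 - 16*t + 2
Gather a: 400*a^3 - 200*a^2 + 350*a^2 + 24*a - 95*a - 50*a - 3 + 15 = 400*a^3 + 150*a^2 - 121*a + 12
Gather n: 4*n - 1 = 4*n - 1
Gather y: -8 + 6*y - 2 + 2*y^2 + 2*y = 2*y^2 + 8*y - 10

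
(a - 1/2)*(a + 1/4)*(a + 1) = a^3 + 3*a^2/4 - 3*a/8 - 1/8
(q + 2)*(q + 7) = q^2 + 9*q + 14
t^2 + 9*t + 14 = (t + 2)*(t + 7)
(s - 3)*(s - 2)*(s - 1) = s^3 - 6*s^2 + 11*s - 6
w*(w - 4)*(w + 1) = w^3 - 3*w^2 - 4*w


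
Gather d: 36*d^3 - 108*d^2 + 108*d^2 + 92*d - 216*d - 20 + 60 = 36*d^3 - 124*d + 40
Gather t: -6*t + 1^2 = 1 - 6*t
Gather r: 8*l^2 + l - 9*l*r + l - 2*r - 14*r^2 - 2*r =8*l^2 + 2*l - 14*r^2 + r*(-9*l - 4)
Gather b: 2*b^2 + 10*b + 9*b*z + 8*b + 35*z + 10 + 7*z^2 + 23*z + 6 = 2*b^2 + b*(9*z + 18) + 7*z^2 + 58*z + 16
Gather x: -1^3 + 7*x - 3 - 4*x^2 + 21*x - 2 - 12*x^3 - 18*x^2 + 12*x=-12*x^3 - 22*x^2 + 40*x - 6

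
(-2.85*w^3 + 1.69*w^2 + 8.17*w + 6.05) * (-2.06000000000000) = 5.871*w^3 - 3.4814*w^2 - 16.8302*w - 12.463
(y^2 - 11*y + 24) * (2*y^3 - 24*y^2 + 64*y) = 2*y^5 - 46*y^4 + 376*y^3 - 1280*y^2 + 1536*y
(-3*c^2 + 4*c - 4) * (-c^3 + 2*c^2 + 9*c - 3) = 3*c^5 - 10*c^4 - 15*c^3 + 37*c^2 - 48*c + 12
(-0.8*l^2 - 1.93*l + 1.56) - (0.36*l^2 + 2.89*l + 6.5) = -1.16*l^2 - 4.82*l - 4.94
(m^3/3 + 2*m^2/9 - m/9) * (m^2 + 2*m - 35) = m^5/3 + 8*m^4/9 - 34*m^3/3 - 8*m^2 + 35*m/9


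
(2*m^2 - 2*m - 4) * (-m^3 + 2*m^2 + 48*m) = -2*m^5 + 6*m^4 + 96*m^3 - 104*m^2 - 192*m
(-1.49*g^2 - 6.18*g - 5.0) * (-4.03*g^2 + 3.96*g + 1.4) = 6.0047*g^4 + 19.005*g^3 - 6.4088*g^2 - 28.452*g - 7.0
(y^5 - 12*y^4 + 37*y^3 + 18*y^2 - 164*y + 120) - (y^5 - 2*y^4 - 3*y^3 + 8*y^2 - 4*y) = -10*y^4 + 40*y^3 + 10*y^2 - 160*y + 120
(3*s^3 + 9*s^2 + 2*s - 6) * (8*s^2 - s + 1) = 24*s^5 + 69*s^4 + 10*s^3 - 41*s^2 + 8*s - 6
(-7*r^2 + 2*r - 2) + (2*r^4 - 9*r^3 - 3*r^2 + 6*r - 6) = 2*r^4 - 9*r^3 - 10*r^2 + 8*r - 8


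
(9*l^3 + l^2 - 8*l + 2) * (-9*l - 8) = -81*l^4 - 81*l^3 + 64*l^2 + 46*l - 16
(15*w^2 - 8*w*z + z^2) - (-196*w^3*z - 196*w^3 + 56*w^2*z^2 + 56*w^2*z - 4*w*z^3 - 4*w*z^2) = 196*w^3*z + 196*w^3 - 56*w^2*z^2 - 56*w^2*z + 15*w^2 + 4*w*z^3 + 4*w*z^2 - 8*w*z + z^2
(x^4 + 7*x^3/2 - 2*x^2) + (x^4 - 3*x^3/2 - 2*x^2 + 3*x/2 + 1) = 2*x^4 + 2*x^3 - 4*x^2 + 3*x/2 + 1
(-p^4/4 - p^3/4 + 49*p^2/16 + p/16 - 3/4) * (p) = -p^5/4 - p^4/4 + 49*p^3/16 + p^2/16 - 3*p/4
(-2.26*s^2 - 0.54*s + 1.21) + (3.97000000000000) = -2.26*s^2 - 0.54*s + 5.18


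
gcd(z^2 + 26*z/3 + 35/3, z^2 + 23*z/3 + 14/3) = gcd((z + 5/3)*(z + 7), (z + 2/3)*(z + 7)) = z + 7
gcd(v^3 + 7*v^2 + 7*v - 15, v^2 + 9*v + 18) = v + 3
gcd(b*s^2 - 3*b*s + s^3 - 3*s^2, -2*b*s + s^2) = s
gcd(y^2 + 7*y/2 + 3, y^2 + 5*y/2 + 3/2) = y + 3/2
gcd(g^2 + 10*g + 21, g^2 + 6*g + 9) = g + 3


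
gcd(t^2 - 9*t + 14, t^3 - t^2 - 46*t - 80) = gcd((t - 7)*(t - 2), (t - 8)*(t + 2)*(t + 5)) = 1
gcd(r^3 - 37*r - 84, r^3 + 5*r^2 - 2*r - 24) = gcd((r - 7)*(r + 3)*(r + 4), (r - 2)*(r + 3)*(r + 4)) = r^2 + 7*r + 12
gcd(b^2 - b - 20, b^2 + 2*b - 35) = b - 5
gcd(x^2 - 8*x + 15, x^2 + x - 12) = x - 3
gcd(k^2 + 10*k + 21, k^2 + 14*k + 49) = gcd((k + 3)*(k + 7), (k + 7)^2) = k + 7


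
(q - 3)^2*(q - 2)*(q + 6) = q^4 - 2*q^3 - 27*q^2 + 108*q - 108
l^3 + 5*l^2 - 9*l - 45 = (l - 3)*(l + 3)*(l + 5)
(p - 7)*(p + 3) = p^2 - 4*p - 21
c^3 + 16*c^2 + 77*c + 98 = (c + 2)*(c + 7)^2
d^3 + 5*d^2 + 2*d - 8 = (d - 1)*(d + 2)*(d + 4)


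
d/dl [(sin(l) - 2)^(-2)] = -2*cos(l)/(sin(l) - 2)^3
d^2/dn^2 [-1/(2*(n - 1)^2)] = -3/(n - 1)^4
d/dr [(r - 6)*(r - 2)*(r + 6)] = 3*r^2 - 4*r - 36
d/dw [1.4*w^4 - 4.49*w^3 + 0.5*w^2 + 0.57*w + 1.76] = 5.6*w^3 - 13.47*w^2 + 1.0*w + 0.57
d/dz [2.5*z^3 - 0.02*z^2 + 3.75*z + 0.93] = 7.5*z^2 - 0.04*z + 3.75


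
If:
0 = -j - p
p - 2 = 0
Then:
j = -2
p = 2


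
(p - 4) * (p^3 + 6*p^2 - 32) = p^4 + 2*p^3 - 24*p^2 - 32*p + 128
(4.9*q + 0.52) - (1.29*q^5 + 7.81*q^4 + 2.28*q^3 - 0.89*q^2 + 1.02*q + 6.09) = -1.29*q^5 - 7.81*q^4 - 2.28*q^3 + 0.89*q^2 + 3.88*q - 5.57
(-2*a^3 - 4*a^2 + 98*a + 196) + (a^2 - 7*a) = -2*a^3 - 3*a^2 + 91*a + 196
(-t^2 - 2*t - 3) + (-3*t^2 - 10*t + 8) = -4*t^2 - 12*t + 5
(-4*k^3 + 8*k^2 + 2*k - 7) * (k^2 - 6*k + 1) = -4*k^5 + 32*k^4 - 50*k^3 - 11*k^2 + 44*k - 7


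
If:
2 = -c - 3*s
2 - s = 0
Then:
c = -8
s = 2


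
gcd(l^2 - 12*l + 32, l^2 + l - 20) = l - 4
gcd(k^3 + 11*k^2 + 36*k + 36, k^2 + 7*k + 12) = k + 3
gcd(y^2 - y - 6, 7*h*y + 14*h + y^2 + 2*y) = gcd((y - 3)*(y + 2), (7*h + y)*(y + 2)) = y + 2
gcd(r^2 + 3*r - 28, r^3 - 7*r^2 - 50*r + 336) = r + 7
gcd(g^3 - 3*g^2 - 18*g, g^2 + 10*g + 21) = g + 3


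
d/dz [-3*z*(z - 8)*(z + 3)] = -9*z^2 + 30*z + 72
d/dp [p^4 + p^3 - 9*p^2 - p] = 4*p^3 + 3*p^2 - 18*p - 1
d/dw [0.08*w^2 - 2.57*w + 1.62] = 0.16*w - 2.57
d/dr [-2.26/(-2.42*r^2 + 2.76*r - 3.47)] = (6.2376 - 10.9384*r)/(2.42*r^2 - 2.76*r + 3.47)^2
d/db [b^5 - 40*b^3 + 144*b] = 5*b^4 - 120*b^2 + 144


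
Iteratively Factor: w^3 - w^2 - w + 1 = (w - 1)*(w^2 - 1) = (w - 1)^2*(w + 1)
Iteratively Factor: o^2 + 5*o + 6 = (o + 3)*(o + 2)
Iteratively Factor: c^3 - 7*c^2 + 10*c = (c - 5)*(c^2 - 2*c) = c*(c - 5)*(c - 2)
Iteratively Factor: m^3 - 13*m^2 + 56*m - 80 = (m - 4)*(m^2 - 9*m + 20) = (m - 5)*(m - 4)*(m - 4)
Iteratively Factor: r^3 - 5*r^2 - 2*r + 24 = (r + 2)*(r^2 - 7*r + 12) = (r - 4)*(r + 2)*(r - 3)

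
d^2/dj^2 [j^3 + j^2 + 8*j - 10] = 6*j + 2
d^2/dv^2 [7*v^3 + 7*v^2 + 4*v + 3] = 42*v + 14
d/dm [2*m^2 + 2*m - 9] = 4*m + 2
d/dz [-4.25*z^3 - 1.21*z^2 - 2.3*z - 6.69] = -12.75*z^2 - 2.42*z - 2.3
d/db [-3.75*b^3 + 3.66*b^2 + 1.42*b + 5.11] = -11.25*b^2 + 7.32*b + 1.42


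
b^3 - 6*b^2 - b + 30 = (b - 5)*(b - 3)*(b + 2)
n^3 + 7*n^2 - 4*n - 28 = (n - 2)*(n + 2)*(n + 7)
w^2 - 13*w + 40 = (w - 8)*(w - 5)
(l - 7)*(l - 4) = l^2 - 11*l + 28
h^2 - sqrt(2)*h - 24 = (h - 4*sqrt(2))*(h + 3*sqrt(2))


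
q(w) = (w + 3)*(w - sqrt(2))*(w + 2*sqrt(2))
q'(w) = (w + 3)*(w - sqrt(2)) + (w + 3)*(w + 2*sqrt(2)) + (w - sqrt(2))*(w + 2*sqrt(2))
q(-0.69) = -10.39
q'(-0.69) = -4.42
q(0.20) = -11.77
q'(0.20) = 2.13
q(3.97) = 121.11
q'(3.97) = 82.57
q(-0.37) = -11.54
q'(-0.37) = -2.61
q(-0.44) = -11.34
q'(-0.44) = -3.06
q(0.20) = -11.77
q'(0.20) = 2.13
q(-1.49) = -5.87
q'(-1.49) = -6.25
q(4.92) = 215.14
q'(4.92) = 116.30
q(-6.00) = -70.54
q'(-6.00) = 55.27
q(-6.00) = -70.54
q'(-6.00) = 55.27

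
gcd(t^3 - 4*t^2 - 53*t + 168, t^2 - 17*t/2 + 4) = t - 8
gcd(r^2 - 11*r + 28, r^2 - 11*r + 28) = r^2 - 11*r + 28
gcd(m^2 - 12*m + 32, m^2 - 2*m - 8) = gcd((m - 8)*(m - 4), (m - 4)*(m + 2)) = m - 4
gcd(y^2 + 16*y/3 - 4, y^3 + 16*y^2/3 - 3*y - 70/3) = 1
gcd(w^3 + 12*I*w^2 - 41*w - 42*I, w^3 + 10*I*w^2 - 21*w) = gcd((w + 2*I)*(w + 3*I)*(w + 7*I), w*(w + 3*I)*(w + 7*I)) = w^2 + 10*I*w - 21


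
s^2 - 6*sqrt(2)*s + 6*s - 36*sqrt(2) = (s + 6)*(s - 6*sqrt(2))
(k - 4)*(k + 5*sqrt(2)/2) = k^2 - 4*k + 5*sqrt(2)*k/2 - 10*sqrt(2)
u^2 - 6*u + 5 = (u - 5)*(u - 1)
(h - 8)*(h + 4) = h^2 - 4*h - 32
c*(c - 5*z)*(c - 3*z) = c^3 - 8*c^2*z + 15*c*z^2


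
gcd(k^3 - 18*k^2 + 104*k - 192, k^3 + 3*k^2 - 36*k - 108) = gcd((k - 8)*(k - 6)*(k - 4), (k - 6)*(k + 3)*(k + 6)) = k - 6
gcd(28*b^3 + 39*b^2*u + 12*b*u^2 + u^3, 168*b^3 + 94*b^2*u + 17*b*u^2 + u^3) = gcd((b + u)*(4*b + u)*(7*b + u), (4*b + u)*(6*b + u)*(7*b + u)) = 28*b^2 + 11*b*u + u^2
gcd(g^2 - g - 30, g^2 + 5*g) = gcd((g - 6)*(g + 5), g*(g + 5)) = g + 5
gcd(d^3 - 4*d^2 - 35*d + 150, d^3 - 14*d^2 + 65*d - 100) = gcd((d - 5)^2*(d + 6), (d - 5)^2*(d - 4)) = d^2 - 10*d + 25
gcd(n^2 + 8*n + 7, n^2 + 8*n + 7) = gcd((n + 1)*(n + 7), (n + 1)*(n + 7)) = n^2 + 8*n + 7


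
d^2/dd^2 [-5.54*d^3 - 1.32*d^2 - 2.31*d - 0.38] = -33.24*d - 2.64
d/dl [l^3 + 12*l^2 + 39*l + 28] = 3*l^2 + 24*l + 39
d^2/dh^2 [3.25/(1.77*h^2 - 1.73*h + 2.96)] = (-20.36385*h^2 + 19.90365*h + 3.25*(3.54*h - 1.73)*(7.08*h - 3.46) - 34.0548)/(1.77*h^2 - 1.73*h + 2.96)^3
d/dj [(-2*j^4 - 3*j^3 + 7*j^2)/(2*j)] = -3*j^2 - 3*j + 7/2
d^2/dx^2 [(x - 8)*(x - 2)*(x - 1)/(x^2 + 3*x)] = 8*(17*x^3 - 12*x^2 - 36*x - 36)/(x^3*(x^3 + 9*x^2 + 27*x + 27))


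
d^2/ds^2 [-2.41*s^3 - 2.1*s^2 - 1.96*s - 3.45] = -14.46*s - 4.2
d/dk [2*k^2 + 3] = 4*k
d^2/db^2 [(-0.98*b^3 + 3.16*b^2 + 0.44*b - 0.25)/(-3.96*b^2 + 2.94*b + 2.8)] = (-1.4210854715202e-14*b^5 + 1.13686837721616e-13*b^4 - 48.70584*b^3 - 138.30192*b^2 - 0.636720000000018*b - 32.43884)/(62.099136*b^6 - 138.311712*b^5 - 29.039472*b^4 + 170.180136*b^3 + 20.53296*b^2 - 69.1488*b - 21.952)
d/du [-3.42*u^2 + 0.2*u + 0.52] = 0.2 - 6.84*u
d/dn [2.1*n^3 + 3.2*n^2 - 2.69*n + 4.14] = 6.3*n^2 + 6.4*n - 2.69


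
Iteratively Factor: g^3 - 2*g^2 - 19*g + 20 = (g - 1)*(g^2 - g - 20) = (g - 1)*(g + 4)*(g - 5)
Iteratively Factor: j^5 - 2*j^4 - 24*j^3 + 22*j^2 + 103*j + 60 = (j - 5)*(j^4 + 3*j^3 - 9*j^2 - 23*j - 12) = (j - 5)*(j - 3)*(j^3 + 6*j^2 + 9*j + 4) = (j - 5)*(j - 3)*(j + 4)*(j^2 + 2*j + 1) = (j - 5)*(j - 3)*(j + 1)*(j + 4)*(j + 1)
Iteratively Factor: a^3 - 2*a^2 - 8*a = (a)*(a^2 - 2*a - 8) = a*(a - 4)*(a + 2)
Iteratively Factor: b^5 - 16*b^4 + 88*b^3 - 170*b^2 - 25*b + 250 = (b - 5)*(b^4 - 11*b^3 + 33*b^2 - 5*b - 50) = (b - 5)^2*(b^3 - 6*b^2 + 3*b + 10) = (b - 5)^3*(b^2 - b - 2) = (b - 5)^3*(b - 2)*(b + 1)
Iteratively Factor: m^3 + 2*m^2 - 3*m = (m + 3)*(m^2 - m) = (m - 1)*(m + 3)*(m)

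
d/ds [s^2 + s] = 2*s + 1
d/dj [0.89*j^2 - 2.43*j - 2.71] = 1.78*j - 2.43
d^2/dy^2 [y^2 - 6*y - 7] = 2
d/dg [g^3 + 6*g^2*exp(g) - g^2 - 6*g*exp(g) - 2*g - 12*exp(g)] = 6*g^2*exp(g) + 3*g^2 + 6*g*exp(g) - 2*g - 18*exp(g) - 2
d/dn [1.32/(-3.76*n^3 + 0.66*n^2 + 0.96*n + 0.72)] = (14.8896*n^2 - 1.7424*n - 1.2672)/(-3.76*n^3 + 0.66*n^2 + 0.96*n + 0.72)^2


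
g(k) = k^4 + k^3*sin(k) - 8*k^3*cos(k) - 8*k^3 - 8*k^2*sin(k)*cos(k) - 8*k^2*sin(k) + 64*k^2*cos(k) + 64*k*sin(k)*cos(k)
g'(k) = 8*k^3*sin(k) + k^3*cos(k) + 4*k^3 + 8*k^2*sin(k)^2 - 61*k^2*sin(k) - 8*k^2*cos(k)^2 - 32*k^2*cos(k) - 24*k^2 - 64*k*sin(k)^2 - 16*k*sin(k)*cos(k) - 16*k*sin(k) + 64*k*cos(k)^2 + 128*k*cos(k) + 64*sin(k)*cos(k)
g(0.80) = 41.72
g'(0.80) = 34.11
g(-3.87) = -309.10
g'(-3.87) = -800.70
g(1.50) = -22.75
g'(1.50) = -240.08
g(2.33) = -316.33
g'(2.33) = -386.85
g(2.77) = -464.06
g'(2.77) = -266.15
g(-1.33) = 92.45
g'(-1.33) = 64.11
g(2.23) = -277.10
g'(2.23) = -396.43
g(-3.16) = -536.07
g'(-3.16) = 90.60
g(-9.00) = 2463.87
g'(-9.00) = 2865.77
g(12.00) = 2888.33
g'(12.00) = -384.37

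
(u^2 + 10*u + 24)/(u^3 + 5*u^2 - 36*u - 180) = (u + 4)/(u^2 - u - 30)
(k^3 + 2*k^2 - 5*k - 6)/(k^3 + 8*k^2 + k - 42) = (k + 1)/(k + 7)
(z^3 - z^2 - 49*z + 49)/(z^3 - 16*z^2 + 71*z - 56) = (z + 7)/(z - 8)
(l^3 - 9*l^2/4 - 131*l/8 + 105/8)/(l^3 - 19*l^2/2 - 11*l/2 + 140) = (l - 3/4)/(l - 8)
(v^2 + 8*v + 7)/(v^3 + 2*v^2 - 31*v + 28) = (v + 1)/(v^2 - 5*v + 4)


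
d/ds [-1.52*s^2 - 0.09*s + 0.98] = -3.04*s - 0.09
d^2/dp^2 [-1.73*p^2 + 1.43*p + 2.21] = -3.46000000000000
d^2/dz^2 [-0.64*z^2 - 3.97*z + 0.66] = -1.28000000000000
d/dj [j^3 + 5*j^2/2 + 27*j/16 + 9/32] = 3*j^2 + 5*j + 27/16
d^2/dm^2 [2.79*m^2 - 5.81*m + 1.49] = 5.58000000000000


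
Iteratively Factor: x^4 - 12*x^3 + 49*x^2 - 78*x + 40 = (x - 1)*(x^3 - 11*x^2 + 38*x - 40) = (x - 4)*(x - 1)*(x^2 - 7*x + 10) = (x - 5)*(x - 4)*(x - 1)*(x - 2)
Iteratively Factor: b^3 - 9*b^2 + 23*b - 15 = (b - 5)*(b^2 - 4*b + 3) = (b - 5)*(b - 1)*(b - 3)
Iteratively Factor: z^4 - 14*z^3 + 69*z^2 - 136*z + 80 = (z - 4)*(z^3 - 10*z^2 + 29*z - 20) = (z - 4)*(z - 1)*(z^2 - 9*z + 20) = (z - 5)*(z - 4)*(z - 1)*(z - 4)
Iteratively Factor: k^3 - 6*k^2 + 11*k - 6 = (k - 1)*(k^2 - 5*k + 6) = (k - 2)*(k - 1)*(k - 3)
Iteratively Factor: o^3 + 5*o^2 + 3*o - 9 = (o + 3)*(o^2 + 2*o - 3) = (o - 1)*(o + 3)*(o + 3)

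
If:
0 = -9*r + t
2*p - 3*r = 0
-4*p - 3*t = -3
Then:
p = 3/22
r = 1/11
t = 9/11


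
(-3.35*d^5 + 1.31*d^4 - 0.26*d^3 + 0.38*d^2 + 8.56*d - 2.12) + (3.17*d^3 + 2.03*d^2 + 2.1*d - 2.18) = -3.35*d^5 + 1.31*d^4 + 2.91*d^3 + 2.41*d^2 + 10.66*d - 4.3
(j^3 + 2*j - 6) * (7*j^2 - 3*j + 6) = 7*j^5 - 3*j^4 + 20*j^3 - 48*j^2 + 30*j - 36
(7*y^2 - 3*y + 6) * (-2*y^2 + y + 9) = -14*y^4 + 13*y^3 + 48*y^2 - 21*y + 54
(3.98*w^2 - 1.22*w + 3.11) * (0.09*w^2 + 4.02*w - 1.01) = 0.3582*w^4 + 15.8898*w^3 - 8.6443*w^2 + 13.7344*w - 3.1411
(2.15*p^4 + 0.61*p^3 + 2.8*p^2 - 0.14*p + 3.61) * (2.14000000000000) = 4.601*p^4 + 1.3054*p^3 + 5.992*p^2 - 0.2996*p + 7.7254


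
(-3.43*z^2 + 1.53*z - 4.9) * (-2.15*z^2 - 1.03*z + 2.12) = 7.3745*z^4 + 0.2434*z^3 + 1.6875*z^2 + 8.2906*z - 10.388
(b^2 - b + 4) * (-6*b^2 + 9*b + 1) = -6*b^4 + 15*b^3 - 32*b^2 + 35*b + 4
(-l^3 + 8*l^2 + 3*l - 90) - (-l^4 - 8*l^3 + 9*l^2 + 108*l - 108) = l^4 + 7*l^3 - l^2 - 105*l + 18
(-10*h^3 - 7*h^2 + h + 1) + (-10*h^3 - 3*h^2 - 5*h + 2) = -20*h^3 - 10*h^2 - 4*h + 3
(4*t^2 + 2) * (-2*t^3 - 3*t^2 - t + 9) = -8*t^5 - 12*t^4 - 8*t^3 + 30*t^2 - 2*t + 18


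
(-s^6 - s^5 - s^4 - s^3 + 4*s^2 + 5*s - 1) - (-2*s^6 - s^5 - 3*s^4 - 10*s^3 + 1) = s^6 + 2*s^4 + 9*s^3 + 4*s^2 + 5*s - 2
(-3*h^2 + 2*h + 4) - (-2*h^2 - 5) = -h^2 + 2*h + 9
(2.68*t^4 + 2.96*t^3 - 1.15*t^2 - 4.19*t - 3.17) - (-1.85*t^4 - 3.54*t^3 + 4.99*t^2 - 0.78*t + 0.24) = 4.53*t^4 + 6.5*t^3 - 6.14*t^2 - 3.41*t - 3.41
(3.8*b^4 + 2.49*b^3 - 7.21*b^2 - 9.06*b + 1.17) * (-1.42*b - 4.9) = -5.396*b^5 - 22.1558*b^4 - 1.9628*b^3 + 48.1942*b^2 + 42.7326*b - 5.733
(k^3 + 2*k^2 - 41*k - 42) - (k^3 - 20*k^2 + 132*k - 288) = 22*k^2 - 173*k + 246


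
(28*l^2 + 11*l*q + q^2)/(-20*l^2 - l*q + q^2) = (7*l + q)/(-5*l + q)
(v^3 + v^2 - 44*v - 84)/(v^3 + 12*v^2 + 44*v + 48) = (v - 7)/(v + 4)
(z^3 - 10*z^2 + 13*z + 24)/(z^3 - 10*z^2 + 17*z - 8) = (z^2 - 2*z - 3)/(z^2 - 2*z + 1)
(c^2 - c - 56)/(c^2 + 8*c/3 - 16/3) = 3*(c^2 - c - 56)/(3*c^2 + 8*c - 16)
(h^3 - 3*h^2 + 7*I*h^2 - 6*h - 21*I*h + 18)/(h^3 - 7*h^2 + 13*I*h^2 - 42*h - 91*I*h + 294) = (h^2 + h*(-3 + I) - 3*I)/(h^2 + 7*h*(-1 + I) - 49*I)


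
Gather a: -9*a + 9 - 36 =-9*a - 27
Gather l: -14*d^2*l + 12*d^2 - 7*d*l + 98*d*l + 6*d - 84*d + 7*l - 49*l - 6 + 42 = 12*d^2 - 78*d + l*(-14*d^2 + 91*d - 42) + 36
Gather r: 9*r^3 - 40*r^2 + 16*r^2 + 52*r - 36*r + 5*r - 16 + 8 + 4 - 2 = 9*r^3 - 24*r^2 + 21*r - 6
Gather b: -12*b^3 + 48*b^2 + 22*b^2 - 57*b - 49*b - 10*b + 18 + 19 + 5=-12*b^3 + 70*b^2 - 116*b + 42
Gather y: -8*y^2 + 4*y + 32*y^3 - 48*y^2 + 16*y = 32*y^3 - 56*y^2 + 20*y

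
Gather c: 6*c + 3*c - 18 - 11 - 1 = 9*c - 30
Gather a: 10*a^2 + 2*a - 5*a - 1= 10*a^2 - 3*a - 1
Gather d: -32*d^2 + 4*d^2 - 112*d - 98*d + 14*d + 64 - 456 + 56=-28*d^2 - 196*d - 336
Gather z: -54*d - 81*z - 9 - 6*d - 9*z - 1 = -60*d - 90*z - 10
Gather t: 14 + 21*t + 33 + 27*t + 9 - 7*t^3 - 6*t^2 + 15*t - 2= -7*t^3 - 6*t^2 + 63*t + 54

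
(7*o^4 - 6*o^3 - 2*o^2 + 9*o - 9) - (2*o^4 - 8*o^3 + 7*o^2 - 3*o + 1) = 5*o^4 + 2*o^3 - 9*o^2 + 12*o - 10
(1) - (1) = 0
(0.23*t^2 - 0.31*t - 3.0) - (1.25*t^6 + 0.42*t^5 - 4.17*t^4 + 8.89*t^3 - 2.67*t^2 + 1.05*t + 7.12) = -1.25*t^6 - 0.42*t^5 + 4.17*t^4 - 8.89*t^3 + 2.9*t^2 - 1.36*t - 10.12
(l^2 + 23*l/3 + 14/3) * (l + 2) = l^3 + 29*l^2/3 + 20*l + 28/3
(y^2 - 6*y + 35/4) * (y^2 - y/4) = y^4 - 25*y^3/4 + 41*y^2/4 - 35*y/16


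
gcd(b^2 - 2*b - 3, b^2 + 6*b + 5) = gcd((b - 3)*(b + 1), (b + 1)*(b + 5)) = b + 1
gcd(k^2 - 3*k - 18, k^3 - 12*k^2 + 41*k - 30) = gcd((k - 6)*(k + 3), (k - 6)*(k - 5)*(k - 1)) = k - 6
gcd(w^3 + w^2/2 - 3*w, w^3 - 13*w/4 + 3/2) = w^2 + w/2 - 3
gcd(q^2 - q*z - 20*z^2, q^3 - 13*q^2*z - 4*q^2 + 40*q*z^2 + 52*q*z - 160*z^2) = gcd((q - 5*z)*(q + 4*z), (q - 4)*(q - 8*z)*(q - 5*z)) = -q + 5*z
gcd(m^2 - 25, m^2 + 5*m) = m + 5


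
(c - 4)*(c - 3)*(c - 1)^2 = c^4 - 9*c^3 + 27*c^2 - 31*c + 12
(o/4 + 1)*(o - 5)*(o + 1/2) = o^3/4 - o^2/8 - 41*o/8 - 5/2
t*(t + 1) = t^2 + t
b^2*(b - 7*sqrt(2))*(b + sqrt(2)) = b^4 - 6*sqrt(2)*b^3 - 14*b^2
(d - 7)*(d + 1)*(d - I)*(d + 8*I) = d^4 - 6*d^3 + 7*I*d^3 + d^2 - 42*I*d^2 - 48*d - 49*I*d - 56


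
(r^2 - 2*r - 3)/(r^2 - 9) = (r + 1)/(r + 3)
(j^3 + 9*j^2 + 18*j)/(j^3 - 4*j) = (j^2 + 9*j + 18)/(j^2 - 4)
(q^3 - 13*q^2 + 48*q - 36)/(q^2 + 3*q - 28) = (q^3 - 13*q^2 + 48*q - 36)/(q^2 + 3*q - 28)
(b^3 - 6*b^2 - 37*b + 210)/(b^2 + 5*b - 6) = (b^2 - 12*b + 35)/(b - 1)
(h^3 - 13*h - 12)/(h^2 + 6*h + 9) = (h^2 - 3*h - 4)/(h + 3)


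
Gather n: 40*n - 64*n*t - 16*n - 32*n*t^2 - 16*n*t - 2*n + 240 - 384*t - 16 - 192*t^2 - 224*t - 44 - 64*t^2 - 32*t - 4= n*(-32*t^2 - 80*t + 22) - 256*t^2 - 640*t + 176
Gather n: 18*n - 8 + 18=18*n + 10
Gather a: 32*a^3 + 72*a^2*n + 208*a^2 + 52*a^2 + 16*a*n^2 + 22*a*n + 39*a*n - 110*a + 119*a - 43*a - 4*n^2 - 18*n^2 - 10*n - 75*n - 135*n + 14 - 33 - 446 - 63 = 32*a^3 + a^2*(72*n + 260) + a*(16*n^2 + 61*n - 34) - 22*n^2 - 220*n - 528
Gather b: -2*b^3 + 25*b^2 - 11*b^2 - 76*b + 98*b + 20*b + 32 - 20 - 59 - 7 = -2*b^3 + 14*b^2 + 42*b - 54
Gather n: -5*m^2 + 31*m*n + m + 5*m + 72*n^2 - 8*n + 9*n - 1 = -5*m^2 + 6*m + 72*n^2 + n*(31*m + 1) - 1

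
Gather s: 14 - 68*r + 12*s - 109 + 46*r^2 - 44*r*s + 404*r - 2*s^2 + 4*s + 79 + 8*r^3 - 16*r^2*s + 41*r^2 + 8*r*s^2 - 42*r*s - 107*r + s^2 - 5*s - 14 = 8*r^3 + 87*r^2 + 229*r + s^2*(8*r - 1) + s*(-16*r^2 - 86*r + 11) - 30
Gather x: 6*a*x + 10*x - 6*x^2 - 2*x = -6*x^2 + x*(6*a + 8)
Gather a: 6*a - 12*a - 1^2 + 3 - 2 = -6*a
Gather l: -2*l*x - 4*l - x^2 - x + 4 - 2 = l*(-2*x - 4) - x^2 - x + 2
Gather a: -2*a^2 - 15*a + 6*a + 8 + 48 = -2*a^2 - 9*a + 56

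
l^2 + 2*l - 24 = (l - 4)*(l + 6)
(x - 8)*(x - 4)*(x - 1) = x^3 - 13*x^2 + 44*x - 32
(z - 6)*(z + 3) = z^2 - 3*z - 18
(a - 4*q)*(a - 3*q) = a^2 - 7*a*q + 12*q^2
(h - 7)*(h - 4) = h^2 - 11*h + 28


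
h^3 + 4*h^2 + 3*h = h*(h + 1)*(h + 3)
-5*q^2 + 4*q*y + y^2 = (-q + y)*(5*q + y)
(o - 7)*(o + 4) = o^2 - 3*o - 28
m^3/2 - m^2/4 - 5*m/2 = m*(m/2 + 1)*(m - 5/2)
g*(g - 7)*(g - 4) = g^3 - 11*g^2 + 28*g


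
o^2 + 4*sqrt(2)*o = o*(o + 4*sqrt(2))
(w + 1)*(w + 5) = w^2 + 6*w + 5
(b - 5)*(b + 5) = b^2 - 25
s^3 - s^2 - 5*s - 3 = (s - 3)*(s + 1)^2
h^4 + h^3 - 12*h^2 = h^2*(h - 3)*(h + 4)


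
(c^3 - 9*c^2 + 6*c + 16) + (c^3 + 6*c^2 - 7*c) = 2*c^3 - 3*c^2 - c + 16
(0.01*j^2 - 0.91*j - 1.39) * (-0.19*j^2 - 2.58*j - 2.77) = -0.0019*j^4 + 0.1471*j^3 + 2.5842*j^2 + 6.1069*j + 3.8503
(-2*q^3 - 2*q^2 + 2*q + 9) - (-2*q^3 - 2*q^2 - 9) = 2*q + 18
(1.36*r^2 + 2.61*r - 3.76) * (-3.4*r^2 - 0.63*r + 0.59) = -4.624*r^4 - 9.7308*r^3 + 11.9421*r^2 + 3.9087*r - 2.2184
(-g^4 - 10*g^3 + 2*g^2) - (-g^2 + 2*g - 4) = -g^4 - 10*g^3 + 3*g^2 - 2*g + 4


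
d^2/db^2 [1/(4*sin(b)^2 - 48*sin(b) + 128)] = (-sin(b)^4 + 9*sin(b)^3 - 5*sin(b)^2/2 - 114*sin(b) + 56)/(sin(b)^2 - 12*sin(b) + 32)^3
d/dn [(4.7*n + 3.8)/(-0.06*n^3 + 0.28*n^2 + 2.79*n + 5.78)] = (0.564*n^3 - 0.632*n^2 - 2.128*n + 16.564)/(0.0036*n^6 - 0.0336*n^5 - 0.2564*n^4 + 0.8688*n^3 + 11.0209*n^2 + 32.2524*n + 33.4084)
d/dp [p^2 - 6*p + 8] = 2*p - 6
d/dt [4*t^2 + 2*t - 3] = 8*t + 2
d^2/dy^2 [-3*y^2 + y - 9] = -6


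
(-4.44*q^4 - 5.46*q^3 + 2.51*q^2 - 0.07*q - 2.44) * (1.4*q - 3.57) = -6.216*q^5 + 8.2068*q^4 + 23.0062*q^3 - 9.0587*q^2 - 3.1661*q + 8.7108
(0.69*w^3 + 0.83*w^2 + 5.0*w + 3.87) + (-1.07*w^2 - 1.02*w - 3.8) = 0.69*w^3 - 0.24*w^2 + 3.98*w + 0.0700000000000003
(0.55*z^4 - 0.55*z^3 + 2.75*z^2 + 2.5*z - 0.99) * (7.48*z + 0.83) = 4.114*z^5 - 3.6575*z^4 + 20.1135*z^3 + 20.9825*z^2 - 5.3302*z - 0.8217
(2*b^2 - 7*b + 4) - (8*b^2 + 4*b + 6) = -6*b^2 - 11*b - 2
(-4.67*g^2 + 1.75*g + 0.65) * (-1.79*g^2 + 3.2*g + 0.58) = 8.3593*g^4 - 18.0765*g^3 + 1.7279*g^2 + 3.095*g + 0.377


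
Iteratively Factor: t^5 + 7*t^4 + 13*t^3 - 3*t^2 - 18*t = (t + 3)*(t^4 + 4*t^3 + t^2 - 6*t) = (t + 2)*(t + 3)*(t^3 + 2*t^2 - 3*t) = t*(t + 2)*(t + 3)*(t^2 + 2*t - 3) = t*(t + 2)*(t + 3)^2*(t - 1)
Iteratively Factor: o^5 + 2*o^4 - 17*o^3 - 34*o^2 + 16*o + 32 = (o + 1)*(o^4 + o^3 - 18*o^2 - 16*o + 32) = (o - 4)*(o + 1)*(o^3 + 5*o^2 + 2*o - 8) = (o - 4)*(o + 1)*(o + 4)*(o^2 + o - 2) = (o - 4)*(o - 1)*(o + 1)*(o + 4)*(o + 2)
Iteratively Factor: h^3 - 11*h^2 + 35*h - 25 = (h - 1)*(h^2 - 10*h + 25) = (h - 5)*(h - 1)*(h - 5)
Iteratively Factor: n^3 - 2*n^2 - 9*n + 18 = (n + 3)*(n^2 - 5*n + 6) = (n - 2)*(n + 3)*(n - 3)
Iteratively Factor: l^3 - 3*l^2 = (l)*(l^2 - 3*l) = l*(l - 3)*(l)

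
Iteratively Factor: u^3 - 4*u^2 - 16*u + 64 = (u - 4)*(u^2 - 16) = (u - 4)^2*(u + 4)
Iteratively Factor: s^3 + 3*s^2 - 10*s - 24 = (s - 3)*(s^2 + 6*s + 8) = (s - 3)*(s + 4)*(s + 2)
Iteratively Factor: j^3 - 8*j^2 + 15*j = (j - 3)*(j^2 - 5*j) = j*(j - 3)*(j - 5)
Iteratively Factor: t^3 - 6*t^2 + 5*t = (t)*(t^2 - 6*t + 5) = t*(t - 1)*(t - 5)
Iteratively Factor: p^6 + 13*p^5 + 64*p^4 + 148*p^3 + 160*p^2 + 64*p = (p + 1)*(p^5 + 12*p^4 + 52*p^3 + 96*p^2 + 64*p) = (p + 1)*(p + 2)*(p^4 + 10*p^3 + 32*p^2 + 32*p) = (p + 1)*(p + 2)*(p + 4)*(p^3 + 6*p^2 + 8*p) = p*(p + 1)*(p + 2)*(p + 4)*(p^2 + 6*p + 8) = p*(p + 1)*(p + 2)^2*(p + 4)*(p + 4)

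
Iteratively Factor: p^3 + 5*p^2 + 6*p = (p + 3)*(p^2 + 2*p) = (p + 2)*(p + 3)*(p)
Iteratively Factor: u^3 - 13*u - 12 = (u + 1)*(u^2 - u - 12) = (u + 1)*(u + 3)*(u - 4)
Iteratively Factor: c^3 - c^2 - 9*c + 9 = (c - 1)*(c^2 - 9) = (c - 1)*(c + 3)*(c - 3)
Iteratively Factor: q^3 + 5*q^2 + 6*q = (q + 2)*(q^2 + 3*q) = (q + 2)*(q + 3)*(q)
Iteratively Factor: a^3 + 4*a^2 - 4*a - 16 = (a - 2)*(a^2 + 6*a + 8) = (a - 2)*(a + 2)*(a + 4)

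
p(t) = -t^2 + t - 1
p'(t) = 1 - 2*t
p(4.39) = -15.88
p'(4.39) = -7.78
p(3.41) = -9.22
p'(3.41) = -5.82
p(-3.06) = -13.42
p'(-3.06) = 7.12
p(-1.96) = -6.80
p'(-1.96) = 4.92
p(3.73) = -11.18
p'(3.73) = -6.46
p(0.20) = -0.84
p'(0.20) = 0.60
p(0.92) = -0.93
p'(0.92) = -0.84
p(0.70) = -0.79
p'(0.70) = -0.40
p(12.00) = -133.00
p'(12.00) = -23.00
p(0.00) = -1.00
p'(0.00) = 1.00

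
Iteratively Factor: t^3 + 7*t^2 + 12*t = (t)*(t^2 + 7*t + 12) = t*(t + 4)*(t + 3)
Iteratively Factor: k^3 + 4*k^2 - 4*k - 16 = (k + 2)*(k^2 + 2*k - 8) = (k - 2)*(k + 2)*(k + 4)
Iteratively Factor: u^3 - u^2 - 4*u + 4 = (u + 2)*(u^2 - 3*u + 2) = (u - 2)*(u + 2)*(u - 1)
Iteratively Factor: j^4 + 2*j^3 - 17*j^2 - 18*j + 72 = (j + 3)*(j^3 - j^2 - 14*j + 24) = (j - 3)*(j + 3)*(j^2 + 2*j - 8) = (j - 3)*(j - 2)*(j + 3)*(j + 4)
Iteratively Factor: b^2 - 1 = (b + 1)*(b - 1)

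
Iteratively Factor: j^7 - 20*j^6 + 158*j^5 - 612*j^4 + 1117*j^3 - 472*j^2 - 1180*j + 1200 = (j - 2)*(j^6 - 18*j^5 + 122*j^4 - 368*j^3 + 381*j^2 + 290*j - 600) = (j - 5)*(j - 2)*(j^5 - 13*j^4 + 57*j^3 - 83*j^2 - 34*j + 120) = (j - 5)*(j - 3)*(j - 2)*(j^4 - 10*j^3 + 27*j^2 - 2*j - 40) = (j - 5)*(j - 3)*(j - 2)^2*(j^3 - 8*j^2 + 11*j + 20) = (j - 5)*(j - 3)*(j - 2)^2*(j + 1)*(j^2 - 9*j + 20) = (j - 5)*(j - 4)*(j - 3)*(j - 2)^2*(j + 1)*(j - 5)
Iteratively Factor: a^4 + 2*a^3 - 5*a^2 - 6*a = (a)*(a^3 + 2*a^2 - 5*a - 6) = a*(a + 1)*(a^2 + a - 6) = a*(a - 2)*(a + 1)*(a + 3)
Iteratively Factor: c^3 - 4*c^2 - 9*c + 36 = (c + 3)*(c^2 - 7*c + 12) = (c - 3)*(c + 3)*(c - 4)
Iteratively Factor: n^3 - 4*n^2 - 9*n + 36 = (n - 3)*(n^2 - n - 12) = (n - 4)*(n - 3)*(n + 3)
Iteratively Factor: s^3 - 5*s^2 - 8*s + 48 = (s - 4)*(s^2 - s - 12) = (s - 4)*(s + 3)*(s - 4)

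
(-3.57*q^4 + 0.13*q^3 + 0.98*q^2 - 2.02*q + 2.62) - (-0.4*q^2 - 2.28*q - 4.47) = -3.57*q^4 + 0.13*q^3 + 1.38*q^2 + 0.26*q + 7.09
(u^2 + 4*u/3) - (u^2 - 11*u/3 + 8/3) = 5*u - 8/3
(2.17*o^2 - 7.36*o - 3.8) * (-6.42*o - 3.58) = -13.9314*o^3 + 39.4826*o^2 + 50.7448*o + 13.604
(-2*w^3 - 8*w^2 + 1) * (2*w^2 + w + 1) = -4*w^5 - 18*w^4 - 10*w^3 - 6*w^2 + w + 1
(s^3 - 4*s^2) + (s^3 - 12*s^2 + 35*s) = 2*s^3 - 16*s^2 + 35*s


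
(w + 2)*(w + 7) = w^2 + 9*w + 14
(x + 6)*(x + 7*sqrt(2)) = x^2 + 6*x + 7*sqrt(2)*x + 42*sqrt(2)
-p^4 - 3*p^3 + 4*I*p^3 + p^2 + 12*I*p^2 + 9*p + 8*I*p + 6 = (p + 2)*(p - 3*I)*(I*p + 1)*(I*p + I)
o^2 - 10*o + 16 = (o - 8)*(o - 2)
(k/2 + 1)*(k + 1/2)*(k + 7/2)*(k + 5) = k^4/2 + 11*k^3/2 + 159*k^2/8 + 209*k/8 + 35/4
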